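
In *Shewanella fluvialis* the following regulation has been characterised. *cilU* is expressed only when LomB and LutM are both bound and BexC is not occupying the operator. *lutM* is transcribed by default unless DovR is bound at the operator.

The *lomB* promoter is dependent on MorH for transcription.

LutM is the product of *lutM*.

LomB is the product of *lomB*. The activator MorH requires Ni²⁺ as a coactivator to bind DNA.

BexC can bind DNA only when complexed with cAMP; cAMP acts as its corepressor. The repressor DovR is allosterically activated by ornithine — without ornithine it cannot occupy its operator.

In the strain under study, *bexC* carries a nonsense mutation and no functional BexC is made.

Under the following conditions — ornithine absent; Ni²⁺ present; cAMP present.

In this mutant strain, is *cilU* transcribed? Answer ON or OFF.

ON

Ni²⁺ is present, so MorH is active.
No repressor is bound and MorH is active, so *lomB* is transcribed.
So LomB is produced and active.
BexC is non-functional in this strain, so it has no effect.
Ornithine is absent, so DovR is inactive.
With no repressor bound, *lutM* is transcribed.
So LutM is produced and active.
No repressor is bound and LomB and LutM are active, so *cilU* is transcribed.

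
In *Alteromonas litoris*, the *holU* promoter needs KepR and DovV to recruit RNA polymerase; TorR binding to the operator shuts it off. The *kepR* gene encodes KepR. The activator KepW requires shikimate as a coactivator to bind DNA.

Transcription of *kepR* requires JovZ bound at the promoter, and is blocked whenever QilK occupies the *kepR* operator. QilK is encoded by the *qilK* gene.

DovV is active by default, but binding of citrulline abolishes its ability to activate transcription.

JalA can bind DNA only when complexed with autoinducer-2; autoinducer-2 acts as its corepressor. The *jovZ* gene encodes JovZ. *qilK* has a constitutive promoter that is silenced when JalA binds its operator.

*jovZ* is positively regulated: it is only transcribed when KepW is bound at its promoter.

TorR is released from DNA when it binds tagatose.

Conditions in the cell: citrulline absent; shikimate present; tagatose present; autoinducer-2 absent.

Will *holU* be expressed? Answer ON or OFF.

OFF

Shikimate is present, so KepW is active.
No repressor is bound and KepW is active, so *jovZ* is transcribed.
So JovZ is produced and active.
Autoinducer-2 is absent, so JalA is inactive.
With no repressor bound, *qilK* is transcribed.
So QilK is produced and active.
With repressor QilK bound, *kepR* is not transcribed.
So KepR is not produced.
Tagatose is present, so TorR is inactive.
Citrulline is absent, so DovV is active.
Required activator KepR is absent, so *holU* is not transcribed.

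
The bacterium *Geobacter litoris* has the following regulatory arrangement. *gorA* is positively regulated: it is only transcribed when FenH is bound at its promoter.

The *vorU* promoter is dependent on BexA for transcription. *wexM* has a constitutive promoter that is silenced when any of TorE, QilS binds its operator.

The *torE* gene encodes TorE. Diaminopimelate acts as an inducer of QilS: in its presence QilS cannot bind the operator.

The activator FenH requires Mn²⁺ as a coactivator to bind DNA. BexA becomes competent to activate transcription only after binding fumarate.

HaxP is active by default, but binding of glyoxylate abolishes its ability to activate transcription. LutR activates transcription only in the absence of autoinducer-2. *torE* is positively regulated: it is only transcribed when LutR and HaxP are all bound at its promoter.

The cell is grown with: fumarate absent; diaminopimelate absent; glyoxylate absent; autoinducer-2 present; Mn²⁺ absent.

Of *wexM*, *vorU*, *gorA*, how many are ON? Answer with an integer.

Autoinducer-2 is present, so LutR is inactive.
Glyoxylate is absent, so HaxP is active.
Required activator LutR is absent, so *torE* is not transcribed.
So TorE is not produced.
Diaminopimelate is absent, so QilS is active.
With repressor QilS bound, *wexM* is not transcribed.
→ *wexM* is OFF.
Fumarate is absent, so BexA is inactive.
Required activator BexA is absent, so *vorU* is not transcribed.
→ *vorU* is OFF.
Mn²⁺ is absent, so FenH is inactive.
Required activator FenH is absent, so *gorA* is not transcribed.
→ *gorA* is OFF.
0 of the 3 genes are transcribed.

0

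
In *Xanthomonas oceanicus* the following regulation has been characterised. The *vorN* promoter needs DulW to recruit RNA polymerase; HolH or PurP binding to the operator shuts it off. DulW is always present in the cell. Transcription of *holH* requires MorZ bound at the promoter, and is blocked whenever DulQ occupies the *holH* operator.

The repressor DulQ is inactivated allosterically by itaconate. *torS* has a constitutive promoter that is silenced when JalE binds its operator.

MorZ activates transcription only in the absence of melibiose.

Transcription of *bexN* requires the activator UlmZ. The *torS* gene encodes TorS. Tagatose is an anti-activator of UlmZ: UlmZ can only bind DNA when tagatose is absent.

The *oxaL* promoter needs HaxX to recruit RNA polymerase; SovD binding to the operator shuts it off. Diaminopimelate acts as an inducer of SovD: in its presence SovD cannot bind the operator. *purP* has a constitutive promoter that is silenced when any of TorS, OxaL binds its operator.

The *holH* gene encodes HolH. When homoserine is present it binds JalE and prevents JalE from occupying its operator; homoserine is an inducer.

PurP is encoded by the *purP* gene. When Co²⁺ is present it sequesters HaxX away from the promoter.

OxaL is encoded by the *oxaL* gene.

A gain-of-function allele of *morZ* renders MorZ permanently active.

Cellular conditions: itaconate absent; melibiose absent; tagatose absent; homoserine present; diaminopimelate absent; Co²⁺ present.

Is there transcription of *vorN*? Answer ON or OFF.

ON

DulW is produced constitutively and is active.
MorZ is constitutively active in this strain.
Itaconate is absent, so DulQ is active.
With repressor DulQ bound, *holH* is not transcribed.
So HolH is not produced.
Homoserine is present, so JalE is inactive.
With no repressor bound, *torS* is transcribed.
So TorS is produced and active.
Diaminopimelate is absent, so SovD is active.
Co²⁺ is present, so HaxX is inactive.
With repressor SovD bound, *oxaL* is not transcribed.
So OxaL is not produced.
With repressor TorS bound, *purP* is not transcribed.
So PurP is not produced.
No repressor is bound and DulW is active, so *vorN* is transcribed.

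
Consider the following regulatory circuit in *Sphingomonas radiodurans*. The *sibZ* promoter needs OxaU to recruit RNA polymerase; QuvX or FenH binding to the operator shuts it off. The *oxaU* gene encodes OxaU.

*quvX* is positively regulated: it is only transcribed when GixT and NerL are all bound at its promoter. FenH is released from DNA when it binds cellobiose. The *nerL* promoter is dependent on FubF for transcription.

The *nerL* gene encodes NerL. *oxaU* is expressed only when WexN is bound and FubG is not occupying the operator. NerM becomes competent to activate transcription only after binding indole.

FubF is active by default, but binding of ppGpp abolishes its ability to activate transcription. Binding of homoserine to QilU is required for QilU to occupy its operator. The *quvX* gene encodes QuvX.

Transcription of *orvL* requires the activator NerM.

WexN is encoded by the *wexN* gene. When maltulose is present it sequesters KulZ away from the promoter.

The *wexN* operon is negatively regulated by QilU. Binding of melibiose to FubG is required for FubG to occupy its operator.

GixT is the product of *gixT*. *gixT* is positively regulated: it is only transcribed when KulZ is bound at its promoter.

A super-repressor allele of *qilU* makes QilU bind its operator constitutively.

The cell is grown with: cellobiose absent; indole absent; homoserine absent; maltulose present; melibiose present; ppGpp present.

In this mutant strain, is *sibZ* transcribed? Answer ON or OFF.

OFF

Melibiose is present, so FubG is active.
QilU is constitutively active in this strain.
With repressor QilU bound, *wexN* is not transcribed.
So WexN is not produced.
With repressor FubG bound, *oxaU* is not transcribed.
So OxaU is not produced.
Maltulose is present, so KulZ is inactive.
Required activator KulZ is absent, so *gixT* is not transcribed.
So GixT is not produced.
ppGpp is present, so FubF is inactive.
Required activator FubF is absent, so *nerL* is not transcribed.
So NerL is not produced.
Required activator GixT is absent, so *quvX* is not transcribed.
So QuvX is not produced.
Cellobiose is absent, so FenH is active.
With repressor FenH bound, *sibZ* is not transcribed.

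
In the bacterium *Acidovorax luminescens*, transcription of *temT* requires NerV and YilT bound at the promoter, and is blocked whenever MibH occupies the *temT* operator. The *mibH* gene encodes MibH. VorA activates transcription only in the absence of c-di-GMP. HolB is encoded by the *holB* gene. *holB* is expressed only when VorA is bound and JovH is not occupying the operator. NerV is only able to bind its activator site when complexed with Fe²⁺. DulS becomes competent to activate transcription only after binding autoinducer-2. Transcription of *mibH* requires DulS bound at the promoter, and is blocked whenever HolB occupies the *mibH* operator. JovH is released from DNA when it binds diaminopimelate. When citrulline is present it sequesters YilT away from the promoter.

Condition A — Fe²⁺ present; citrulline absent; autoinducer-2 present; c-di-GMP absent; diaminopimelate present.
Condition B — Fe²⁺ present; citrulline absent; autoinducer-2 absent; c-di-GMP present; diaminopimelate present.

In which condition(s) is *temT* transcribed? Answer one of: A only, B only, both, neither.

Condition A:
Fe²⁺ is present, so NerV is active.
Citrulline is absent, so YilT is active.
Autoinducer-2 is present, so DulS is active.
c-di-GMP is absent, so VorA is active.
Diaminopimelate is present, so JovH is inactive.
No repressor is bound and VorA is active, so *holB* is transcribed.
So HolB is produced and active.
With repressor HolB bound, *mibH* is not transcribed.
So MibH is not produced.
No repressor is bound and NerV and YilT are active, so *temT* is transcribed.
→ *temT* is ON in A.
Condition B:
Fe²⁺ is present, so NerV is active.
Citrulline is absent, so YilT is active.
Autoinducer-2 is absent, so DulS is inactive.
c-di-GMP is present, so VorA is inactive.
Diaminopimelate is present, so JovH is inactive.
Required activator VorA is absent, so *holB* is not transcribed.
So HolB is not produced.
Required activator DulS is absent, so *mibH* is not transcribed.
So MibH is not produced.
No repressor is bound and NerV and YilT are active, so *temT* is transcribed.
→ *temT* is ON in B.

both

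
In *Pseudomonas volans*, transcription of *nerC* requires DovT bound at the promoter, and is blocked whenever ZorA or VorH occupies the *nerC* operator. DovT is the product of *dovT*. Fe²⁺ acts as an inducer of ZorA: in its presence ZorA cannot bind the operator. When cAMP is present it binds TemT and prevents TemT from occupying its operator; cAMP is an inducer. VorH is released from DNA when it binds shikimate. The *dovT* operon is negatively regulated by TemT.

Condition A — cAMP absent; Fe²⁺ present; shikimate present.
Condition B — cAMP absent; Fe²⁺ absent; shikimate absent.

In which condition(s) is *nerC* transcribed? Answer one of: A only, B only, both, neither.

Condition A:
cAMP is absent, so TemT is active.
With repressor TemT bound, *dovT* is not transcribed.
So DovT is not produced.
Fe²⁺ is present, so ZorA is inactive.
Shikimate is present, so VorH is inactive.
Required activator DovT is absent, so *nerC* is not transcribed.
→ *nerC* is OFF in A.
Condition B:
cAMP is absent, so TemT is active.
With repressor TemT bound, *dovT* is not transcribed.
So DovT is not produced.
Fe²⁺ is absent, so ZorA is active.
Shikimate is absent, so VorH is active.
With repressor ZorA bound, *nerC* is not transcribed.
→ *nerC* is OFF in B.

neither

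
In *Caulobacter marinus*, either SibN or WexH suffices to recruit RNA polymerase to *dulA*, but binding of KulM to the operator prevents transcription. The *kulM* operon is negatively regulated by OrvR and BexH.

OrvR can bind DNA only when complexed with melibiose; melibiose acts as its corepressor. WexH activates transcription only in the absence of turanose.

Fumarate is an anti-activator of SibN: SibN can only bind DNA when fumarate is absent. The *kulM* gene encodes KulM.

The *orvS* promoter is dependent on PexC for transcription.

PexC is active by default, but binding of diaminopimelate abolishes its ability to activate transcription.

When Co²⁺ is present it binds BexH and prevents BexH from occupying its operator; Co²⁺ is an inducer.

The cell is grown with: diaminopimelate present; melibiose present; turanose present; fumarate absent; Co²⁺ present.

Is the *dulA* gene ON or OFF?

ON

Melibiose is present, so OrvR is active.
Co²⁺ is present, so BexH is inactive.
With repressor OrvR bound, *kulM* is not transcribed.
So KulM is not produced.
Fumarate is absent, so SibN is active.
Turanose is present, so WexH is inactive.
Activator SibN is present, so *dulA* is transcribed.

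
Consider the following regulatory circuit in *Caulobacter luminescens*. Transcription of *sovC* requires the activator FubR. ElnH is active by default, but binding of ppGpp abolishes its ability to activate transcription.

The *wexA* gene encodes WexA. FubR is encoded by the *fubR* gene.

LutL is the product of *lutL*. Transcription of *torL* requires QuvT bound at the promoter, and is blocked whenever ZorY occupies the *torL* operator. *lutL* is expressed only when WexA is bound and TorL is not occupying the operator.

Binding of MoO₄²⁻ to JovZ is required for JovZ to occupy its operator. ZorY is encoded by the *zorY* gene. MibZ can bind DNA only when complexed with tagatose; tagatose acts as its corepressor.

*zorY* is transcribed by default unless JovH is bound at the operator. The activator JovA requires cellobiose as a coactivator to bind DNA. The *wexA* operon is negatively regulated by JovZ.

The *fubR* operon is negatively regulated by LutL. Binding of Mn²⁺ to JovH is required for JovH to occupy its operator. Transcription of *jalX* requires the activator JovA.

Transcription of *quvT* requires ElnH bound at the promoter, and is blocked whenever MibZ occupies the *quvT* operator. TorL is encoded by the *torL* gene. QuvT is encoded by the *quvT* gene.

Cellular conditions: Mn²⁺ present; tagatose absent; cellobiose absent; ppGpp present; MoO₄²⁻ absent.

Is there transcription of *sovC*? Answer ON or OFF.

Mn²⁺ is present, so JovH is active.
With repressor JovH bound, *zorY* is not transcribed.
So ZorY is not produced.
ppGpp is present, so ElnH is inactive.
Tagatose is absent, so MibZ is inactive.
Required activator ElnH is absent, so *quvT* is not transcribed.
So QuvT is not produced.
Required activator QuvT is absent, so *torL* is not transcribed.
So TorL is not produced.
MoO₄²⁻ is absent, so JovZ is inactive.
With no repressor bound, *wexA* is transcribed.
So WexA is produced and active.
No repressor is bound and WexA is active, so *lutL* is transcribed.
So LutL is produced and active.
With repressor LutL bound, *fubR* is not transcribed.
So FubR is not produced.
Required activator FubR is absent, so *sovC* is not transcribed.

OFF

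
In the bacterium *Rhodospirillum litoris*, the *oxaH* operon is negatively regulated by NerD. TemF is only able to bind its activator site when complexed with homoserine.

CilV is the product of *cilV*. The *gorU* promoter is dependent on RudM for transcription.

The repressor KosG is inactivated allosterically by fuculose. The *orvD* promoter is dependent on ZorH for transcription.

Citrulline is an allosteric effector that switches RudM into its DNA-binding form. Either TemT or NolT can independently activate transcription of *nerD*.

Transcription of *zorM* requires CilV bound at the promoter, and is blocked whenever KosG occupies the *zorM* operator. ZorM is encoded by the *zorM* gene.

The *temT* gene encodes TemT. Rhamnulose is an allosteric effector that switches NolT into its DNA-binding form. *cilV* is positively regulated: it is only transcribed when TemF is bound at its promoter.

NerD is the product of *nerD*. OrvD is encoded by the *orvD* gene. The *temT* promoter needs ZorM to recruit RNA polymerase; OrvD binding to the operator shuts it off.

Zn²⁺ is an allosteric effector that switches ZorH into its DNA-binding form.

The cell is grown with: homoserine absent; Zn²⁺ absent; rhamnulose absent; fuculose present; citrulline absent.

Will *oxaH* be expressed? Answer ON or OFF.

Homoserine is absent, so TemF is inactive.
Required activator TemF is absent, so *cilV* is not transcribed.
So CilV is not produced.
Fuculose is present, so KosG is inactive.
Required activator CilV is absent, so *zorM* is not transcribed.
So ZorM is not produced.
Zn²⁺ is absent, so ZorH is inactive.
Required activator ZorH is absent, so *orvD* is not transcribed.
So OrvD is not produced.
Required activator ZorM is absent, so *temT* is not transcribed.
So TemT is not produced.
Rhamnulose is absent, so NolT is inactive.
No activator is available at the *nerD* promoter, so *nerD* is not transcribed.
So NerD is not produced.
With no repressor bound, *oxaH* is transcribed.

ON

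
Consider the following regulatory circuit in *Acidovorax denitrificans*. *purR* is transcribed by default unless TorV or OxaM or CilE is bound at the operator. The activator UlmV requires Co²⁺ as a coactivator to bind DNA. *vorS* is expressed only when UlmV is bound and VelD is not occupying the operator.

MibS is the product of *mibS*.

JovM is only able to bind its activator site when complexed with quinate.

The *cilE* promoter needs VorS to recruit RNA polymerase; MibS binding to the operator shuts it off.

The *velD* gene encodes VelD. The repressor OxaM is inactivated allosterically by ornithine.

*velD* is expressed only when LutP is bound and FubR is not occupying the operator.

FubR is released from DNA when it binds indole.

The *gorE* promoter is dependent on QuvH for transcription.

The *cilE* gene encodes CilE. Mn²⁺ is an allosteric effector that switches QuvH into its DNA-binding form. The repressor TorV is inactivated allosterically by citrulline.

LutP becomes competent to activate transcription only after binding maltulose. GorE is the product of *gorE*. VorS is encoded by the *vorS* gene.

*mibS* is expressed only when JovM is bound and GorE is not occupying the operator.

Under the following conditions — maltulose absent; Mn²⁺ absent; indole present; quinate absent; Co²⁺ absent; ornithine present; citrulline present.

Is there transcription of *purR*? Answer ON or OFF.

ON

Citrulline is present, so TorV is inactive.
Ornithine is present, so OxaM is inactive.
Quinate is absent, so JovM is inactive.
Mn²⁺ is absent, so QuvH is inactive.
Required activator QuvH is absent, so *gorE* is not transcribed.
So GorE is not produced.
Required activator JovM is absent, so *mibS* is not transcribed.
So MibS is not produced.
Co²⁺ is absent, so UlmV is inactive.
Indole is present, so FubR is inactive.
Maltulose is absent, so LutP is inactive.
Required activator LutP is absent, so *velD* is not transcribed.
So VelD is not produced.
Required activator UlmV is absent, so *vorS* is not transcribed.
So VorS is not produced.
Required activator VorS is absent, so *cilE* is not transcribed.
So CilE is not produced.
With no repressor bound, *purR* is transcribed.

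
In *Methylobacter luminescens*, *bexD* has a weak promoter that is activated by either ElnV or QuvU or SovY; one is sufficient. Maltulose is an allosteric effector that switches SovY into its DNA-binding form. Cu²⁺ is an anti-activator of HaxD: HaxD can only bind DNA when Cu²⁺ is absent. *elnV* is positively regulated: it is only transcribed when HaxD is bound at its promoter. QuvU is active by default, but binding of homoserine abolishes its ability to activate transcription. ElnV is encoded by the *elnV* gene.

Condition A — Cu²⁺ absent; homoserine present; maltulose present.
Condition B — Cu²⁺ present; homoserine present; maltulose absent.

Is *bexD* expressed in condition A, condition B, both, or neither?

Condition A:
Cu²⁺ is absent, so HaxD is active.
No repressor is bound and HaxD is active, so *elnV* is transcribed.
So ElnV is produced and active.
Homoserine is present, so QuvU is inactive.
Maltulose is present, so SovY is active.
Activator ElnV is present, so *bexD* is transcribed.
→ *bexD* is ON in A.
Condition B:
Cu²⁺ is present, so HaxD is inactive.
Required activator HaxD is absent, so *elnV* is not transcribed.
So ElnV is not produced.
Homoserine is present, so QuvU is inactive.
Maltulose is absent, so SovY is inactive.
No activator is available at the *bexD* promoter, so *bexD* is not transcribed.
→ *bexD* is OFF in B.

A only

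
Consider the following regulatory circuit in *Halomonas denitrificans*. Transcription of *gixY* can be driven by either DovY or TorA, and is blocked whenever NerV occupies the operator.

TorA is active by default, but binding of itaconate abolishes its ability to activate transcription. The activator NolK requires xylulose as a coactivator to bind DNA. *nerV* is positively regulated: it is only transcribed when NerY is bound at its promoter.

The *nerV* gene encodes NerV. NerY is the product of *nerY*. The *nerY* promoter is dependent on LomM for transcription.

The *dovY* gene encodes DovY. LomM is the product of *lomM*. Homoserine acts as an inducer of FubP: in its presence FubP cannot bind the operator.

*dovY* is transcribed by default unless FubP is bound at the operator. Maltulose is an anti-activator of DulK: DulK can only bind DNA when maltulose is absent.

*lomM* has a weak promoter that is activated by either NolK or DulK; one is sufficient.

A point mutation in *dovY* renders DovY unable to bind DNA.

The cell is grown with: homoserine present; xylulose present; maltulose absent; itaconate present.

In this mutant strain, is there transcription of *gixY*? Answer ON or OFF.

DovY is non-functional in this strain, so it has no effect.
Xylulose is present, so NolK is active.
Maltulose is absent, so DulK is active.
Activator NolK is present, so *lomM* is transcribed.
So LomM is produced and active.
No repressor is bound and LomM is active, so *nerY* is transcribed.
So NerY is produced and active.
No repressor is bound and NerY is active, so *nerV* is transcribed.
So NerV is produced and active.
Itaconate is present, so TorA is inactive.
With repressor NerV bound, *gixY* is not transcribed.

OFF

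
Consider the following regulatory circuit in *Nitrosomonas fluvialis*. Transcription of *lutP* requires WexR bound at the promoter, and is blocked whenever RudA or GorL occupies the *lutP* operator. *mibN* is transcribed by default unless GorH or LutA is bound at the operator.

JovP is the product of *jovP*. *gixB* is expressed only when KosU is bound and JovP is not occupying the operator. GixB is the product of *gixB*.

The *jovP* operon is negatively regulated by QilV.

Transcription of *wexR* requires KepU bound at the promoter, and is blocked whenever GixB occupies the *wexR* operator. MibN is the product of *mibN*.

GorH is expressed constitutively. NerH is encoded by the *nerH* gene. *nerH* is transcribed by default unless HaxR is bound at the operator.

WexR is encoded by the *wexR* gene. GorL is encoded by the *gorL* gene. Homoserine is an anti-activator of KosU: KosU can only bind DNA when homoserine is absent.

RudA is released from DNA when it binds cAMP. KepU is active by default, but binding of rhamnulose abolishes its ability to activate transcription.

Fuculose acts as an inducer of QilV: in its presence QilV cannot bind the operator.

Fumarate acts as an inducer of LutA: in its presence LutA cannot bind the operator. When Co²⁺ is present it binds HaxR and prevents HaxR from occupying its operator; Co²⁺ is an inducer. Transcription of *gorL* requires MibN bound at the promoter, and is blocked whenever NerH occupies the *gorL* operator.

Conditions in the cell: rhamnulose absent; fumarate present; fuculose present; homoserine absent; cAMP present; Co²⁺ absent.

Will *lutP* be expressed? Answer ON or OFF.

ON

cAMP is present, so RudA is inactive.
Fuculose is present, so QilV is inactive.
With no repressor bound, *jovP* is transcribed.
So JovP is produced and active.
Homoserine is absent, so KosU is active.
With repressor JovP bound, *gixB* is not transcribed.
So GixB is not produced.
Rhamnulose is absent, so KepU is active.
No repressor is bound and KepU is active, so *wexR* is transcribed.
So WexR is produced and active.
Co²⁺ is absent, so HaxR is active.
With repressor HaxR bound, *nerH* is not transcribed.
So NerH is not produced.
GorH is produced constitutively and is active.
Fumarate is present, so LutA is inactive.
With repressor GorH bound, *mibN* is not transcribed.
So MibN is not produced.
Required activator MibN is absent, so *gorL* is not transcribed.
So GorL is not produced.
No repressor is bound and WexR is active, so *lutP* is transcribed.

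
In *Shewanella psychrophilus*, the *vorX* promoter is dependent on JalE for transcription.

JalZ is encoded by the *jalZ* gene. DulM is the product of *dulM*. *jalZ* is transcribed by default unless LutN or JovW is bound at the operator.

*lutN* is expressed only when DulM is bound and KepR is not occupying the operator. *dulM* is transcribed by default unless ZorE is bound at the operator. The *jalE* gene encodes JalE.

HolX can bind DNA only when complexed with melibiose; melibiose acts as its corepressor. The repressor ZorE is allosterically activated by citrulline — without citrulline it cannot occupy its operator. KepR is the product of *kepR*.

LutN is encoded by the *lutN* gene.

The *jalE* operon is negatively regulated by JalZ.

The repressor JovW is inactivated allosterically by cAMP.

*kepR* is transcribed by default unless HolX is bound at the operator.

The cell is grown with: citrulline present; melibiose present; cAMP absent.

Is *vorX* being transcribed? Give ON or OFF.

Citrulline is present, so ZorE is active.
With repressor ZorE bound, *dulM* is not transcribed.
So DulM is not produced.
Melibiose is present, so HolX is active.
With repressor HolX bound, *kepR* is not transcribed.
So KepR is not produced.
Required activator DulM is absent, so *lutN* is not transcribed.
So LutN is not produced.
cAMP is absent, so JovW is active.
With repressor JovW bound, *jalZ* is not transcribed.
So JalZ is not produced.
With no repressor bound, *jalE* is transcribed.
So JalE is produced and active.
No repressor is bound and JalE is active, so *vorX* is transcribed.

ON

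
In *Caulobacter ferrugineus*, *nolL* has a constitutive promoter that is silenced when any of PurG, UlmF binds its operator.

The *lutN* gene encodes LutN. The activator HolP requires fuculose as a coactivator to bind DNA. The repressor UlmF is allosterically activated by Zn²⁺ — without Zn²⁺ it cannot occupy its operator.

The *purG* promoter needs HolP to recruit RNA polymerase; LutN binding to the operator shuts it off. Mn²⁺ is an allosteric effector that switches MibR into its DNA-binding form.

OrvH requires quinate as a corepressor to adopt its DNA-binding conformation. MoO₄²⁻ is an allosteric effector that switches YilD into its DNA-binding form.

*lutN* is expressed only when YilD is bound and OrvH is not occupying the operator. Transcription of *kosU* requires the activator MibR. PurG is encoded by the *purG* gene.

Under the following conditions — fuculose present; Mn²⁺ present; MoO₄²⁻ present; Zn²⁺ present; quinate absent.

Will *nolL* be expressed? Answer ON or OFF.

OFF

Fuculose is present, so HolP is active.
MoO₄²⁻ is present, so YilD is active.
Quinate is absent, so OrvH is inactive.
No repressor is bound and YilD is active, so *lutN* is transcribed.
So LutN is produced and active.
With repressor LutN bound, *purG* is not transcribed.
So PurG is not produced.
Zn²⁺ is present, so UlmF is active.
With repressor UlmF bound, *nolL* is not transcribed.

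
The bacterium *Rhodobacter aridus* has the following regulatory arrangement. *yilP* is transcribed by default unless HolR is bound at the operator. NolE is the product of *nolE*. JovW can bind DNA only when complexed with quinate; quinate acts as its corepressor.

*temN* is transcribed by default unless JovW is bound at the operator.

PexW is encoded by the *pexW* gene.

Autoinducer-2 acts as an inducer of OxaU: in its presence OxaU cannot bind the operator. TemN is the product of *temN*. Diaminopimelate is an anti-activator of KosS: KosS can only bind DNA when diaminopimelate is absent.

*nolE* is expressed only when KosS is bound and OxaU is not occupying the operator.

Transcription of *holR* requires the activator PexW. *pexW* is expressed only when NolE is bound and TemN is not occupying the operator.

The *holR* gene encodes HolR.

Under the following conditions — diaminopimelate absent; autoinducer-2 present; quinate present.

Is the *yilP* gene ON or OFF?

Autoinducer-2 is present, so OxaU is inactive.
Diaminopimelate is absent, so KosS is active.
No repressor is bound and KosS is active, so *nolE* is transcribed.
So NolE is produced and active.
Quinate is present, so JovW is active.
With repressor JovW bound, *temN* is not transcribed.
So TemN is not produced.
No repressor is bound and NolE is active, so *pexW* is transcribed.
So PexW is produced and active.
No repressor is bound and PexW is active, so *holR* is transcribed.
So HolR is produced and active.
With repressor HolR bound, *yilP* is not transcribed.

OFF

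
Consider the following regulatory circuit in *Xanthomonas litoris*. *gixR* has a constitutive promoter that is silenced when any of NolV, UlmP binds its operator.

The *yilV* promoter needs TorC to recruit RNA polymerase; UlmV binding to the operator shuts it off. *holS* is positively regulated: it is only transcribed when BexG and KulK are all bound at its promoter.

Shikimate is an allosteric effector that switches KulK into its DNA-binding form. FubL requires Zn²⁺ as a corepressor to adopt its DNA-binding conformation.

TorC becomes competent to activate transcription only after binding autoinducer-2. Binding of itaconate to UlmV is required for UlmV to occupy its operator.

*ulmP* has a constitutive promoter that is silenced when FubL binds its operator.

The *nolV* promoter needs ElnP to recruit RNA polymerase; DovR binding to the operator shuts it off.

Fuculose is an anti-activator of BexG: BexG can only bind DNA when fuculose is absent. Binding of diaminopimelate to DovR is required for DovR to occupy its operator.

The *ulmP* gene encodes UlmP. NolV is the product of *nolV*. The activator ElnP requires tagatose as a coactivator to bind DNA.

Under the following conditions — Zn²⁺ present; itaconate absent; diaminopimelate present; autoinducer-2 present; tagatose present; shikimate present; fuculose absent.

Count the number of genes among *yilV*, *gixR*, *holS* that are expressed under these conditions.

3

Autoinducer-2 is present, so TorC is active.
Itaconate is absent, so UlmV is inactive.
No repressor is bound and TorC is active, so *yilV* is transcribed.
→ *yilV* is ON.
Tagatose is present, so ElnP is active.
Diaminopimelate is present, so DovR is active.
With repressor DovR bound, *nolV* is not transcribed.
So NolV is not produced.
Zn²⁺ is present, so FubL is active.
With repressor FubL bound, *ulmP* is not transcribed.
So UlmP is not produced.
With no repressor bound, *gixR* is transcribed.
→ *gixR* is ON.
Fuculose is absent, so BexG is active.
Shikimate is present, so KulK is active.
No repressor is bound and BexG and KulK are active, so *holS* is transcribed.
→ *holS* is ON.
3 of the 3 genes are transcribed.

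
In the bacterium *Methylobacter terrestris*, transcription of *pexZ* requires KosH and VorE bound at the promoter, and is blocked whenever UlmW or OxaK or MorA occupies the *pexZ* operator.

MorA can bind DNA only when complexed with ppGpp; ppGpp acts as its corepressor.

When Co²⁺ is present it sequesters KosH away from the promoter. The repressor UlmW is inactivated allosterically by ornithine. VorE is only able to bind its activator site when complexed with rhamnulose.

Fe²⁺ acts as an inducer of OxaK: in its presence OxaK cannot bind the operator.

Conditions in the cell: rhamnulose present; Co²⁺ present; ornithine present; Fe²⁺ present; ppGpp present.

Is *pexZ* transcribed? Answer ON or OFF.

OFF

Co²⁺ is present, so KosH is inactive.
Ornithine is present, so UlmW is inactive.
Rhamnulose is present, so VorE is active.
Fe²⁺ is present, so OxaK is inactive.
ppGpp is present, so MorA is active.
With repressor MorA bound, *pexZ* is not transcribed.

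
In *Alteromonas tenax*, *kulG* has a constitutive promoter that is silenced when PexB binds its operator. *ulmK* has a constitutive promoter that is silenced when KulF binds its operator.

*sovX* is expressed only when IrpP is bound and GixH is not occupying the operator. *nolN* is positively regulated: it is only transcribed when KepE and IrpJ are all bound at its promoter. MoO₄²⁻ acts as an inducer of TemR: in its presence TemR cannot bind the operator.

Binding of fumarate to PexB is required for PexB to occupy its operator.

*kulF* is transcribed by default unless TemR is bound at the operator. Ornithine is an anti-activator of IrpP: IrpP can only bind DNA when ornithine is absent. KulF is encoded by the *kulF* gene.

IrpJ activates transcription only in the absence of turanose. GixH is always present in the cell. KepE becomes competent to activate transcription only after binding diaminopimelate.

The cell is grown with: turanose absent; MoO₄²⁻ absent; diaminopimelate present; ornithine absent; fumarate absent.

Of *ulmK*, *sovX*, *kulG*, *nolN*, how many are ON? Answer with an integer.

3

MoO₄²⁻ is absent, so TemR is active.
With repressor TemR bound, *kulF* is not transcribed.
So KulF is not produced.
With no repressor bound, *ulmK* is transcribed.
→ *ulmK* is ON.
GixH is produced constitutively and is active.
Ornithine is absent, so IrpP is active.
With repressor GixH bound, *sovX* is not transcribed.
→ *sovX* is OFF.
Fumarate is absent, so PexB is inactive.
With no repressor bound, *kulG* is transcribed.
→ *kulG* is ON.
Diaminopimelate is present, so KepE is active.
Turanose is absent, so IrpJ is active.
No repressor is bound and KepE and IrpJ are active, so *nolN* is transcribed.
→ *nolN* is ON.
3 of the 4 genes are transcribed.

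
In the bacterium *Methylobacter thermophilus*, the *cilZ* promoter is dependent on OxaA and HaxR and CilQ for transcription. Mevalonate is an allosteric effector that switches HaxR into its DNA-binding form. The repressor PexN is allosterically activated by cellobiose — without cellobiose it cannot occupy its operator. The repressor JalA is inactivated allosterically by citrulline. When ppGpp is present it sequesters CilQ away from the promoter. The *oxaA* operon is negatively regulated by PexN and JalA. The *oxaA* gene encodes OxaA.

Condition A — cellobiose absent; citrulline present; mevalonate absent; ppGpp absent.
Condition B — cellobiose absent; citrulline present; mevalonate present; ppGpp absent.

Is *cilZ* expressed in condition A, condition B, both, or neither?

Condition A:
Cellobiose is absent, so PexN is inactive.
Citrulline is present, so JalA is inactive.
With no repressor bound, *oxaA* is transcribed.
So OxaA is produced and active.
Mevalonate is absent, so HaxR is inactive.
ppGpp is absent, so CilQ is active.
Required activator HaxR is absent, so *cilZ* is not transcribed.
→ *cilZ* is OFF in A.
Condition B:
Cellobiose is absent, so PexN is inactive.
Citrulline is present, so JalA is inactive.
With no repressor bound, *oxaA* is transcribed.
So OxaA is produced and active.
Mevalonate is present, so HaxR is active.
ppGpp is absent, so CilQ is active.
No repressor is bound and OxaA and HaxR and CilQ are active, so *cilZ* is transcribed.
→ *cilZ* is ON in B.

B only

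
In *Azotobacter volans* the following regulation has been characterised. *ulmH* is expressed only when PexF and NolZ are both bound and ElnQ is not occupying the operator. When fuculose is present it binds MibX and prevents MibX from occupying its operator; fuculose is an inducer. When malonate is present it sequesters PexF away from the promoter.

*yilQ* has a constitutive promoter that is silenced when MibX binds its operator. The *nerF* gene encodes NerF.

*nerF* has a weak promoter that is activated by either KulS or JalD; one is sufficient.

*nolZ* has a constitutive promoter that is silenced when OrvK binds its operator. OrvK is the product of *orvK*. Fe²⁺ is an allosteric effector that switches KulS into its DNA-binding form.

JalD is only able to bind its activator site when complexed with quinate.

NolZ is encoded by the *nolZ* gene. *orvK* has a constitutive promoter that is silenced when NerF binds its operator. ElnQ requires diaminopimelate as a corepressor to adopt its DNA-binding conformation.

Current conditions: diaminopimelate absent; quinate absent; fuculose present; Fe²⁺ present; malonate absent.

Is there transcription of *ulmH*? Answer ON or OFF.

Diaminopimelate is absent, so ElnQ is inactive.
Malonate is absent, so PexF is active.
Fe²⁺ is present, so KulS is active.
Quinate is absent, so JalD is inactive.
Activator KulS is present, so *nerF* is transcribed.
So NerF is produced and active.
With repressor NerF bound, *orvK* is not transcribed.
So OrvK is not produced.
With no repressor bound, *nolZ* is transcribed.
So NolZ is produced and active.
No repressor is bound and PexF and NolZ are active, so *ulmH* is transcribed.

ON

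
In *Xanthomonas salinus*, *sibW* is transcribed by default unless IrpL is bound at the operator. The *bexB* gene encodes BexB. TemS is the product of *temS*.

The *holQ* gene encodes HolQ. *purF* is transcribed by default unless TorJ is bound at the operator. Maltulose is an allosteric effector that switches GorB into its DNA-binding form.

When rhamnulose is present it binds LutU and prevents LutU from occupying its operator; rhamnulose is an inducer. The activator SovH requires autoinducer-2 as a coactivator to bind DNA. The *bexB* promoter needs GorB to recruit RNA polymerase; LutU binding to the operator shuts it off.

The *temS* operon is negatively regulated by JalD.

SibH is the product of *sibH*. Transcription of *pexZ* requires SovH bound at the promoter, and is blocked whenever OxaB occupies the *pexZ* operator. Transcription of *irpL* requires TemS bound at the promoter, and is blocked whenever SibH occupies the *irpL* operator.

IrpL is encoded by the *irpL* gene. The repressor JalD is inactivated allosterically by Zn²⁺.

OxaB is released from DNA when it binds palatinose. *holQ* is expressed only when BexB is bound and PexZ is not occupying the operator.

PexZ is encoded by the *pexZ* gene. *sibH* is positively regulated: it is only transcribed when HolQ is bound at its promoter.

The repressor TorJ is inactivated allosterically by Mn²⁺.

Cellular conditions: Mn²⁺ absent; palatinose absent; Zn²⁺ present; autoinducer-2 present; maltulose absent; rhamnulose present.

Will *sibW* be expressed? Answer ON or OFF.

Palatinose is absent, so OxaB is active.
Autoinducer-2 is present, so SovH is active.
With repressor OxaB bound, *pexZ* is not transcribed.
So PexZ is not produced.
Maltulose is absent, so GorB is inactive.
Rhamnulose is present, so LutU is inactive.
Required activator GorB is absent, so *bexB* is not transcribed.
So BexB is not produced.
Required activator BexB is absent, so *holQ* is not transcribed.
So HolQ is not produced.
Required activator HolQ is absent, so *sibH* is not transcribed.
So SibH is not produced.
Zn²⁺ is present, so JalD is inactive.
With no repressor bound, *temS* is transcribed.
So TemS is produced and active.
No repressor is bound and TemS is active, so *irpL* is transcribed.
So IrpL is produced and active.
With repressor IrpL bound, *sibW* is not transcribed.

OFF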